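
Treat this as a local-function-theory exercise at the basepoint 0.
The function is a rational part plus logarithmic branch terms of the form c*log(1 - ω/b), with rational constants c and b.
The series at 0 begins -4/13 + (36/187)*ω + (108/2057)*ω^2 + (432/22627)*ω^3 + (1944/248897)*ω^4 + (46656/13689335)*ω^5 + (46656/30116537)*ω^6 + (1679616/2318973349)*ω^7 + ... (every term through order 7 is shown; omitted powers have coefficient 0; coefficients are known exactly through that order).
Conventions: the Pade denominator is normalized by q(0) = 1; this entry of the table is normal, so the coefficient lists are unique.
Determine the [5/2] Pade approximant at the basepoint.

Taylor coefficients needed (read off): a_0 = -4/13, a_1 = 36/187, a_2 = 108/2057, a_3 = 432/22627, a_4 = 1944/248897, a_5 = 46656/13689335, a_6 = 46656/30116537, a_7 = 1679616/2318973349.
Write the denominator as Q(ω) = 1 + q1*ω + q2*ω^2. Requiring Q*f - P = O(ω^8) with deg P <= 5 kills the coefficients of ω^6..ω^7 in Q*f:
  ω^6: a_6 + q1*a_5 + q2*a_4 = 0, i.e. 46656/30116537 + (46656/13689335)*q1 + (1944/248897)*q2 = 0.
  ω^7: a_7 + q1*a_6 + q2*a_5 = 0, i.e. 1679616/2318973349 + (46656/30116537)*q1 + (46656/13689335)*q2 = 0.
Solving this linear system: q1 = -60/77, q2 = 120/847.
The numerator is Q*f truncated at degree 5: P0 = a_0 = -4/13; P1 = a_1 + q1*a_0 = 7356/17017; P2 = a_2 + q1*a_1 + q2*a_0 = -26412/187187; P3 = a_3 + q1*a_2 + q2*a_1 = 864/158389; P4 = a_4 + q1*a_3 + q2*a_2 = 648/1742279; P5 = a_5 + q1*a_4 + q2*a_3 = 2592/95825345.

The Pade approximant has numerator coefficients [-4/13, 7356/17017, -26412/187187, 864/158389, 648/1742279, 2592/95825345]; denominator coefficients [1, -60/77, 120/847].


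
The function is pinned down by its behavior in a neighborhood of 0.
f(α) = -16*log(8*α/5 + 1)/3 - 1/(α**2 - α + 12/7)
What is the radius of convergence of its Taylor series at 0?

The radius of convergence is 5/8.

Denominator factor (α**2 - α + 12/7): discriminant -41/7, complex-conjugate roots (1/2) + ((1/14)*sqrt(287))*i and (1/2) - ((1/14)*sqrt(287))*i; poles of order 1, moduli (2/7)*sqrt(21) and (2/7)*sqrt(21).
Branch term (-16/3)*log(1 - α/(-5/8)): its argument vanishes at α = -5/8, a logarithmic branch point, modulus 5/8.
The radius of convergence is the smallest modulus among the singular points: 5/8.


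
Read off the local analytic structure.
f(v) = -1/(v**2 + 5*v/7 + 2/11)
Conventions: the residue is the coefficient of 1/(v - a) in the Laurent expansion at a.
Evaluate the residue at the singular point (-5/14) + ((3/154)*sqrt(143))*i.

The residue is ((7/39)*sqrt(143))*i.

The factor v**2 + 5*v/7 + 2/11 splits as (v - a)(v - a') with a = (-5/14) + ((3/154)*sqrt(143))*i, a' = (-5/14) - ((3/154)*sqrt(143))*i. At the order-1 pole a set g(v) = (v - a)*f(v) = [-1] / (v - a').
Simple pole: residue = g(a) at a = (-5/14) + ((3/154)*sqrt(143))*i, which is ((7/39)*sqrt(143))*i.


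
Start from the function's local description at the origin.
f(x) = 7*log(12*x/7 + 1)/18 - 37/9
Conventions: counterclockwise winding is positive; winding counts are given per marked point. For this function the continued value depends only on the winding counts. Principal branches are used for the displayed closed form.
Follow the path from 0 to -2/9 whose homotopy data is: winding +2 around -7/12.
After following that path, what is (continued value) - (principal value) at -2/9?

Continued minus principal equals (14/9)*pi*i.

The rational part is single-valued and drops out of the difference; each branch term changes only by its own monodromy.
(7/18)*log(1 - x/(-7/12)): each positive loop around -7/12 adds 2*pi*i to the log, so winding +2 contributes (7/18)*(2)*2*pi*i = (14/9)*pi*i.
Summing the contributions at x = -2/9 gives (14/9)*pi*i.


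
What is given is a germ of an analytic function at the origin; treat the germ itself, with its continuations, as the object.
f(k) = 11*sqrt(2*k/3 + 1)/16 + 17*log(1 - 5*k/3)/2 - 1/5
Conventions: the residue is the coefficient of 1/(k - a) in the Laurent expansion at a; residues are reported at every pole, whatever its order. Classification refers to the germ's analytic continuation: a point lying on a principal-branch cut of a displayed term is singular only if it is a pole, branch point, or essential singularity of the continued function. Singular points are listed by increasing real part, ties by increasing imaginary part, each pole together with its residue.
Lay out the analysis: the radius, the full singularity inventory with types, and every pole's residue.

Radius of convergence at 0: 3/5.
At -3/2: an algebraic (square-root) branch point.
At 3/5: a logarithmic branch point.

Branch term (17/2)*log(1 - k/(3/5)): its argument vanishes at k = 3/5, a logarithmic branch point, modulus 3/5.
Branch term (11/16)*sqrt(1 - k/(-3/2)): its argument vanishes at k = -3/2, a square-root branch point, modulus 3/2.
The radius of convergence is the smallest modulus among the singular points: 3/5.
List the singular points by increasing real part (a conjugate pair: the negative imaginary part first).


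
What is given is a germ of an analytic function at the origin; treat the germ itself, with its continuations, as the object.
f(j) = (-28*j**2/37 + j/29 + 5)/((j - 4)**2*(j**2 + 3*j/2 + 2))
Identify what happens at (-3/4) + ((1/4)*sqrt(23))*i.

The point is a pole of order 1.

The denominator factor j**2 + 3*j/2 + 2 vanishes at (-3/4) + ((1/4)*sqrt(23))*i and appears to the power 1; the numerator there equals (24191/4292) + ((1255/4292)*sqrt(23))*i, nonzero, and no other factor vanishes.
Hence a pole whose order is the multiplicity, 1.


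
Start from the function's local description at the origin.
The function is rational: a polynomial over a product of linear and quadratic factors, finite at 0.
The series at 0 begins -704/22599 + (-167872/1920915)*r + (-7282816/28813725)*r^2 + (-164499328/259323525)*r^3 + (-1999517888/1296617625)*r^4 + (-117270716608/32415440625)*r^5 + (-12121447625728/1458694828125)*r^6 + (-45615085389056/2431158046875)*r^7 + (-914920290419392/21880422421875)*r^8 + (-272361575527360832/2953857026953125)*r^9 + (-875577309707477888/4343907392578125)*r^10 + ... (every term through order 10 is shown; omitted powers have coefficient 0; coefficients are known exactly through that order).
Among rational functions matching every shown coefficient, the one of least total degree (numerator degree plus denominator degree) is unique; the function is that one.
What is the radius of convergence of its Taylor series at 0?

The radius of convergence is 1/2.

No rational of total degree below 9 reproduces all 11 coefficients; solving the [1/8] Pade equations on them gives f(r) = (22/31 - 12*r/17)/((r - 1/2)**2*(r**2 - 3*r/10 - 9/2)**3), whose expansion matches every shown term.
Denominator factor (r**2 - 3*r/10 - 9/2)^3: discriminant 1809/100, real irrational roots 3/20 + (3/20)*sqrt(201) and 3/20 - (3/20)*sqrt(201); poles of order 3, moduli 3/20 + (3/20)*sqrt(201) and -3/20 + (3/20)*sqrt(201).
Denominator factor (r - 1/2)^2: pole of order 2 at 1/2, modulus 1/2.
The radius of convergence is the smallest modulus among the singular points: 1/2.


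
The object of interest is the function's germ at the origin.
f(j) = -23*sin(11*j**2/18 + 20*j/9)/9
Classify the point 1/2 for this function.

There is no denominator, hence no pole anywhere.
The factor -sin(11*j**2/18 + 20*j/9) is entire.
So the germ continues analytically to 1/2.

The point is a regular point.


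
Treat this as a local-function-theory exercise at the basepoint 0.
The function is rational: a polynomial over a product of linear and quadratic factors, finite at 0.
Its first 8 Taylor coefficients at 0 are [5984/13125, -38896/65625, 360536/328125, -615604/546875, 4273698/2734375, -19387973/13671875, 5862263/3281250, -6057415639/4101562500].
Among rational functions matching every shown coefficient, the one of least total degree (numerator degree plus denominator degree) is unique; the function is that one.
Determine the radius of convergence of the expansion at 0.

No rational of total degree below 4 reproduces all 8 coefficients; solving the [0/4] Pade equations on them gives f(n) = -17/(21*(n - 10/11)*(n + 5/4)**3), whose expansion matches every shown term.
Denominator factor (n - 10/11): pole of order 1 at 10/11, modulus 10/11.
Denominator factor (n + 5/4)^3: pole of order 3 at -5/4, modulus 5/4.
The radius of convergence is the smallest modulus among the singular points: 10/11.

The radius of convergence is 10/11.


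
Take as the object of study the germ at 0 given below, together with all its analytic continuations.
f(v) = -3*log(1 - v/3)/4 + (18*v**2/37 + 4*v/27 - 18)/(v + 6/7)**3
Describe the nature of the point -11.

Denominator factors: v + 6/7 = -71/7 at v = -11 — none vanishes.
Branch term log(1 - v/(3)): argument at -11 is 14/3, nonzero, so -11 is not its branch point (a point on a principal cut is still regular for the continued germ).
So the germ continues analytically to -11.

The point is a regular point.


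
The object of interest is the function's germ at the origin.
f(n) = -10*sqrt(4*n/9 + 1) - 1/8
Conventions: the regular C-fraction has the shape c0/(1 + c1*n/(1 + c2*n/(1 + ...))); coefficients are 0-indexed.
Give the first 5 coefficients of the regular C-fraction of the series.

Taylor coefficients (expand at 0): a_0 = -81/8, a_1 = -20/9, a_2 = 20/81, a_3 = -40/729, a_4 = 100/6561.
c0 = a_0 = -81/8. Peel one level at a time: if S = 1 + c*n/S' with S'(0) = 1, then c is the n-coefficient of S and S' = c*n/(S - 1).
S_1 = c0/f = 1 + (-160/729)*n + (38560/531441)*n^2 + ...; c1 = -160/729.
S_2 = c1*n/(S_1 - 1) = 1 + (241/729)*n + (-1/81)*n^2 + ...; c2 = 241/729.
S_3 = c2*n/(S_2 - 1) = 1 + (9/241)*n + (-401/58081)*n^2 + ...; c3 = 9/241.
S_4 = c3*n/(S_3 - 1) = 1 + (401/2169)*n + ...; c4 = 401/2169.

The regular C-fraction coefficients are [-81/8, -160/729, 241/729, 9/241, 401/2169].


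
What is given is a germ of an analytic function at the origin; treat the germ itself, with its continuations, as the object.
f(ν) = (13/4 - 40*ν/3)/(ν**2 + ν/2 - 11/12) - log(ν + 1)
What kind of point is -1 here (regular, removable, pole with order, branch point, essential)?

The point is a logarithmic branch point.

The term (-1)*log(1 - ν/(-1)) has argument 1 - -1/(-1) = 0 at -1: a logarithmic (infinitely-sheeted) branch point; the remaining terms are analytic or single-valued there.


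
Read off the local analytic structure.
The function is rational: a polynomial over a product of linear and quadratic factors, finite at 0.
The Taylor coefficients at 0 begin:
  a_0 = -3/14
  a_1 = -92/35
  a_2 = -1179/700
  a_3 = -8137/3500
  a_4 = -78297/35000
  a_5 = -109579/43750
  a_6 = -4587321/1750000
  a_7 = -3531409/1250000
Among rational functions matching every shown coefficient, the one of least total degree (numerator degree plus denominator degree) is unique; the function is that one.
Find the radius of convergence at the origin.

The radius of convergence is -3/5 + (1/5)*sqrt(59).

No rational of total degree below 3 reproduces all 8 coefficients; solving the [1/2] Pade equations on them gives f(τ) = (5*τ + 3/7)/(τ**2 + 6*τ/5 - 2), whose expansion matches every shown term.
Denominator factor (τ**2 + 6*τ/5 - 2): discriminant 236/25, real irrational roots -3/5 + (1/5)*sqrt(59) and -3/5 - (1/5)*sqrt(59); poles of order 1, moduli -3/5 + (1/5)*sqrt(59) and 3/5 + (1/5)*sqrt(59).
The radius of convergence is the smallest modulus among the singular points: -3/5 + (1/5)*sqrt(59).


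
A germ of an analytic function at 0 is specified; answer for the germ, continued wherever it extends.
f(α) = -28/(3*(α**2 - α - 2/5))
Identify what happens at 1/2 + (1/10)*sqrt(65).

The denominator factor α**2 - α - 2/5 vanishes at 1/2 + (1/10)*sqrt(65) and appears to the power 1; the numerator there equals -28/3, nonzero, and no other factor vanishes.
Hence a pole whose order is the multiplicity, 1.

The point is a pole of order 1.


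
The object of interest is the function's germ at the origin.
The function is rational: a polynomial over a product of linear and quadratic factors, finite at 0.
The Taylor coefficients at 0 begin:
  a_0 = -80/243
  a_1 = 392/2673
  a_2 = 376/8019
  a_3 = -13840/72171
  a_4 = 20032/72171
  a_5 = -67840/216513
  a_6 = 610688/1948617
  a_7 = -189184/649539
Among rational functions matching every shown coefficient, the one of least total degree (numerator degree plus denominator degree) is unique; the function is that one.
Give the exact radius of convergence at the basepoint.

No rational of total degree below 5 reproduces all 8 coefficients; solving the [2/3] Pade equations on them gives f(θ) = (-θ**2/3 - 19*θ/11 - 10/9)/(θ + 3/2)**3, whose expansion matches every shown term.
Denominator factor (θ + 3/2)^3: pole of order 3 at -3/2, modulus 3/2.
The radius of convergence is the smallest modulus among the singular points: 3/2.

The radius of convergence is 3/2.


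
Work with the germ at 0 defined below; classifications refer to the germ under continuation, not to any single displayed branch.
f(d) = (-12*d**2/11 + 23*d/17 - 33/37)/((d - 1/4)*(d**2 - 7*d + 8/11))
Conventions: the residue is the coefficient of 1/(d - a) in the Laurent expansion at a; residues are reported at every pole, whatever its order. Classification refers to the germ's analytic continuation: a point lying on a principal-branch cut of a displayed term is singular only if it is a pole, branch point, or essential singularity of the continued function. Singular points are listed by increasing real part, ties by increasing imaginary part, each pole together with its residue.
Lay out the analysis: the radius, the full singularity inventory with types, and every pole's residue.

Radius of convergence at 0: 7/2 - (13/22)*sqrt(33).
At 7/2 - (13/22)*sqrt(33): a pole of order 1; residue -1016426/1169311 + (56962/3507933)*sqrt(33).
At 1/4: a pole of order 1; residue 68840/106301.
At 7/2 + (13/22)*sqrt(33): a pole of order 1; residue -1016426/1169311 - (56962/3507933)*sqrt(33).

Denominator factor (d**2 - 7*d + 8/11): discriminant 507/11, real irrational roots 7/2 + (13/22)*sqrt(33) and 7/2 - (13/22)*sqrt(33); poles of order 1, moduli 7/2 + (13/22)*sqrt(33) and 7/2 - (13/22)*sqrt(33).
Denominator factor (d - 1/4): pole of order 1 at 1/4, modulus 1/4.
The radius of convergence is the smallest modulus among the singular points: 7/2 - (13/22)*sqrt(33).
The factor d**2 - 7*d + 8/11 splits as (d - a)(d - a') with a = 7/2 - (13/22)*sqrt(33), a' = 7/2 + (13/22)*sqrt(33). At the order-1 pole a set g(d) = (d - a)*f(d) = [(-12*d**2/11 + 23*d/17 - 33/37)/(d - 1/4)] / (d - a').
Simple pole: residue = g(a) at a = 7/2 - (13/22)*sqrt(33), which is -1016426/1169311 + (56962/3507933)*sqrt(33).
At the order-1 pole 1/4 set g(d) = (d - (1/4))*f(d) = (-12*d**2/11 + 23*d/17 - 33/37)/(d**2 - 7*d + 8/11).
Simple pole: residue = g(a) at a = 1/4, which is 68840/106301.
The factor d**2 - 7*d + 8/11 splits as (d - a)(d - a') with a = 7/2 + (13/22)*sqrt(33), a' = 7/2 - (13/22)*sqrt(33). At the order-1 pole a set g(d) = (d - a)*f(d) = [(-12*d**2/11 + 23*d/17 - 33/37)/(d - 1/4)] / (d - a').
Simple pole: residue = g(a) at a = 7/2 + (13/22)*sqrt(33), which is -1016426/1169311 - (56962/3507933)*sqrt(33).
List the singular points by increasing real part (a conjugate pair: the negative imaginary part first).


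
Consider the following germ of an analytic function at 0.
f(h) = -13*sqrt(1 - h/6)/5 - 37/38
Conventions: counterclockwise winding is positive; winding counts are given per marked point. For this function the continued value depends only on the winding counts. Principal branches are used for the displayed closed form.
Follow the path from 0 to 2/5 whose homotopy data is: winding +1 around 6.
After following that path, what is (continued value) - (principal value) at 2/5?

The rational part is single-valued and drops out of the difference; each branch term changes only by its own monodromy.
(-13/5)*sqrt(1 - h/(6)): winding +1 is odd, the square root flips sign, contributing -2*(-13/5)*sqrt(1 - (2/5)/(6)) = -2*(-13/5)*sqrt(14/15) = (26/75)*sqrt(210).
Summing the contributions at h = 2/5 gives (26/75)*sqrt(210).

Continued minus principal equals (26/75)*sqrt(210).


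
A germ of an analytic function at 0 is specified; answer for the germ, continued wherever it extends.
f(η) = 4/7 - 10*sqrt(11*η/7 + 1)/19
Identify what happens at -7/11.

The term (-10/19)*sqrt(1 - η/(-7/11)) has argument 1 - -7/11/(-7/11) = 0 at -7/11: a square-root (algebraic, two-sheeted) branch point; the remaining terms are analytic or single-valued there.

The point is an algebraic (square-root) branch point.


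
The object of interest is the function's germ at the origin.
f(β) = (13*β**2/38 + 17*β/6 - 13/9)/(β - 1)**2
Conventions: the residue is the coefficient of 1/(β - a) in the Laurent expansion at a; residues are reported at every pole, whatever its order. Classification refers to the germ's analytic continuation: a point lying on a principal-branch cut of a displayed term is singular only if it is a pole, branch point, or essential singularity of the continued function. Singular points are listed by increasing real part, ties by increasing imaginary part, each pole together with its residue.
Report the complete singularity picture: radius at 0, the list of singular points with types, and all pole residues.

Radius of convergence at 0: 1.
At 1: a pole of order 2; residue 401/114.

Denominator factor (β - 1)^2: pole of order 2 at 1, modulus 1.
The radius of convergence is the smallest modulus among the singular points: 1.
At the order-2 pole 1 set g(β) = (β - (1))^2*f(β) = 13*β**2/38 + 17*β/6 - 13/9.
Order-2 pole: residue = g'(a); g'(1) = 401/114, so the residue is 401/114.


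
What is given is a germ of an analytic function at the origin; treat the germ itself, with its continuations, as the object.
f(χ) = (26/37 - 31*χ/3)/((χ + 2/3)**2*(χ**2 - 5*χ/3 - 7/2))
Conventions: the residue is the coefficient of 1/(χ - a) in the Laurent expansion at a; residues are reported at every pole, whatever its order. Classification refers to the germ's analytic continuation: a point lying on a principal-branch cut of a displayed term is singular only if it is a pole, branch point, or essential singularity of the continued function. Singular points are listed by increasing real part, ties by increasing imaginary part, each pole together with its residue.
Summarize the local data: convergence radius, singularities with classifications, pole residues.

Denominator factor (χ**2 - 5*χ/3 - 7/2): discriminant 151/9, real irrational roots 5/6 + (1/6)*sqrt(151) and 5/6 - (1/6)*sqrt(151); poles of order 1, moduli 5/6 + (1/6)*sqrt(151) and -5/6 + (1/6)*sqrt(151).
Denominator factor (χ + 2/3)^2: pole of order 2 at -2/3, modulus 2/3.
The radius of convergence is the smallest modulus among the singular points: 2/3.
The factor χ**2 - 5*χ/3 - 7/2 splits as (χ - a)(χ - a') with a = 5/6 - (1/6)*sqrt(151), a' = 5/6 + (1/6)*sqrt(151). At the order-1 pole a set g(χ) = (χ - a)*f(χ) = [(26/37 - 31*χ/3)/(χ + 2/3)**2] / (χ - a').
Simple pole: residue = g(a) at a = 5/6 - (1/6)*sqrt(151), which is -256947/45325 - (2843403/6844075)*sqrt(151).
At the order-2 pole -2/3 set g(χ) = (χ - (-2/3))^2*f(χ) = (26/37 - 31*χ/3)/(χ**2 - 5*χ/3 - 7/2).
Order-2 pole: residue = g'(a); g'(-2/3) = 513894/45325, so the residue is 513894/45325.
The factor χ**2 - 5*χ/3 - 7/2 splits as (χ - a)(χ - a') with a = 5/6 + (1/6)*sqrt(151), a' = 5/6 - (1/6)*sqrt(151). At the order-1 pole a set g(χ) = (χ - a)*f(χ) = [(26/37 - 31*χ/3)/(χ + 2/3)**2] / (χ - a').
Simple pole: residue = g(a) at a = 5/6 + (1/6)*sqrt(151), which is -256947/45325 + (2843403/6844075)*sqrt(151).
List the singular points by increasing real part (a conjugate pair: the negative imaginary part first).

Radius of convergence at 0: 2/3.
At 5/6 - (1/6)*sqrt(151): a pole of order 1; residue -256947/45325 - (2843403/6844075)*sqrt(151).
At -2/3: a pole of order 2; residue 513894/45325.
At 5/6 + (1/6)*sqrt(151): a pole of order 1; residue -256947/45325 + (2843403/6844075)*sqrt(151).


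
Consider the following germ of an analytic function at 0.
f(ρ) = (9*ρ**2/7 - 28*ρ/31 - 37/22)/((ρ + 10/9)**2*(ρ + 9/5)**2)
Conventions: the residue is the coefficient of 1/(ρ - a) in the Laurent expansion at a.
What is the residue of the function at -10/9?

At the order-2 pole -10/9 set g(ρ) = (ρ - (-10/9))^2*f(ρ) = (9*ρ**2/7 - 28*ρ/31 - 37/22)/(ρ + 9/5)**2.
Order-2 pole: residue = g'(a); g'(-10/9) = -958940775/71111117, so the residue is -958940775/71111117.

The residue is -958940775/71111117.


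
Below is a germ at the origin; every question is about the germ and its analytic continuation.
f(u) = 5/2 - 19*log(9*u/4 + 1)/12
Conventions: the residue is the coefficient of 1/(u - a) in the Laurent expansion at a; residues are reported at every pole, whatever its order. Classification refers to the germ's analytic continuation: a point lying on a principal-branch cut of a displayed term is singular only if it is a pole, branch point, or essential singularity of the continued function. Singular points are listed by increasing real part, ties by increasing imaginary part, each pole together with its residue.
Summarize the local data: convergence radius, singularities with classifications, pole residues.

Branch term (-19/12)*log(1 - u/(-4/9)): its argument vanishes at u = -4/9, a logarithmic branch point, modulus 4/9.
The radius of convergence is the smallest modulus among the singular points: 4/9.

Radius of convergence at 0: 4/9.
At -4/9: a logarithmic branch point.


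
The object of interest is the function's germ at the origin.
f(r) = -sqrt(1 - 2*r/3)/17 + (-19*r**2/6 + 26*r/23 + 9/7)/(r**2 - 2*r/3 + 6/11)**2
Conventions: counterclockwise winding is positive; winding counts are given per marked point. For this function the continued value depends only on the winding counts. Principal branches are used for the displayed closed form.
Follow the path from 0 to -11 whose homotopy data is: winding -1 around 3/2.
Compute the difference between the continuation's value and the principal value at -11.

Continued minus principal equals (10/51)*sqrt(3).

The rational part is single-valued and drops out of the difference; each branch term changes only by its own monodromy.
(-1/17)*sqrt(1 - r/(3/2)): winding -1 is odd, the square root flips sign, contributing -2*(-1/17)*sqrt(1 - (-11)/(3/2)) = -2*(-1/17)*sqrt(25/3) = (10/51)*sqrt(3).
Summing the contributions at r = -11 gives (10/51)*sqrt(3).


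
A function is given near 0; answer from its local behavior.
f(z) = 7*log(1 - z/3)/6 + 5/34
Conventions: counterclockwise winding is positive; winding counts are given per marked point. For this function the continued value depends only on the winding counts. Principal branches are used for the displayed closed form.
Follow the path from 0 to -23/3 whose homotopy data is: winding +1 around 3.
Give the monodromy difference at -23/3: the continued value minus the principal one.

The rational part is single-valued and drops out of the difference; each branch term changes only by its own monodromy.
(7/6)*log(1 - z/(3)): each positive loop around 3 adds 2*pi*i to the log, so winding +1 contributes (7/6)*(1)*2*pi*i = (7/3)*pi*i.
Summing the contributions at z = -23/3 gives (7/3)*pi*i.

Continued minus principal equals (7/3)*pi*i.


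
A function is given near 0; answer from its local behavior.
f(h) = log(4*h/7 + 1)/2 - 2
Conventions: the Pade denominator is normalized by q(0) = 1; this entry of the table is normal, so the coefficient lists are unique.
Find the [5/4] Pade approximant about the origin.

The Pade approximant has numerator coefficients [-2, -142/63, -356/441, -2048/21609, -608/453789, 256/5294205]; denominator coefficients [1, 80/63, 80/147, 640/7203, 640/151263].

Taylor coefficients needed (expand at 0): a_0 = -2, a_1 = 2/7, a_2 = -4/49, a_3 = 32/1029, a_4 = -32/2401, a_5 = 512/84035, a_6 = -1024/352947, a_7 = 8192/5764801, a_8 = -4096/5764801, a_9 = 131072/363182463.
Write the denominator as Q(h) = 1 + q1*h + q2*h^2 + q3*h^3 + q4*h^4. Requiring Q*f - P = O(h^10) with deg P <= 5 kills the coefficients of h^6..h^9 in Q*f:
  h^6: a_6 + q1*a_5 + q2*a_4 + q3*a_3 + q4*a_2 = 0, i.e. -1024/352947 + (512/84035)*q1 + (-32/2401)*q2 + (32/1029)*q3 + (-4/49)*q4 = 0.
  h^7: a_7 + q1*a_6 + q2*a_5 + q3*a_4 + q4*a_3 = 0, i.e. 8192/5764801 + (-1024/352947)*q1 + (512/84035)*q2 + (-32/2401)*q3 + (32/1029)*q4 = 0.
  h^8: a_8 + q1*a_7 + q2*a_6 + q3*a_5 + q4*a_4 = 0, i.e. -4096/5764801 + (8192/5764801)*q1 + (-1024/352947)*q2 + (512/84035)*q3 + (-32/2401)*q4 = 0.
  h^9: a_9 + q1*a_8 + q2*a_7 + q3*a_6 + q4*a_5 = 0, i.e. 131072/363182463 + (-4096/5764801)*q1 + (8192/5764801)*q2 + (-1024/352947)*q3 + (512/84035)*q4 = 0.
Solving this linear system: q1 = 80/63, q2 = 80/147, q3 = 640/7203, q4 = 640/151263.
The numerator is Q*f truncated at degree 5: P0 = a_0 = -2; P1 = a_1 + q1*a_0 = -142/63; P2 = a_2 + q1*a_1 + q2*a_0 = -356/441; P3 = a_3 + q1*a_2 + q2*a_1 + q3*a_0 = -2048/21609; P4 = a_4 + q1*a_3 + q2*a_2 + q3*a_1 + q4*a_0 = -608/453789; P5 = a_5 + q1*a_4 + q2*a_3 + q3*a_2 + q4*a_1 = 256/5294205.


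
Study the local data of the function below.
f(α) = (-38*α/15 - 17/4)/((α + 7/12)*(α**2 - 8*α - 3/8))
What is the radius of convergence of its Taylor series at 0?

Denominator factor (α**2 - 8*α - 3/8): discriminant 131/2, real irrational roots 4 + (1/4)*sqrt(262) and 4 - (1/4)*sqrt(262); poles of order 1, moduli 4 + (1/4)*sqrt(262) and -4 + (1/4)*sqrt(262).
Denominator factor (α + 7/12): pole of order 1 at -7/12, modulus 7/12.
The radius of convergence is the smallest modulus among the singular points: -4 + (1/4)*sqrt(262).

The radius of convergence is -4 + (1/4)*sqrt(262).


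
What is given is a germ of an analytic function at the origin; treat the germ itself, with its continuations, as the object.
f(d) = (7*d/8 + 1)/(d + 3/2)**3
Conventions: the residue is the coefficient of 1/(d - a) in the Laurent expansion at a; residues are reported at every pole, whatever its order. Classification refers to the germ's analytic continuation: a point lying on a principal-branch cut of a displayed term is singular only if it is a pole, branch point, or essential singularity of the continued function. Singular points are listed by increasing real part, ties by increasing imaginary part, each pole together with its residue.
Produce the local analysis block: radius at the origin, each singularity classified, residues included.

Radius of convergence at 0: 3/2.
At -3/2: a pole of order 3; residue 0.

Denominator factor (d + 3/2)^3: pole of order 3 at -3/2, modulus 3/2.
The radius of convergence is the smallest modulus among the singular points: 3/2.
At the order-3 pole -3/2 set g(d) = (d - (-3/2))^3*f(d) = 7*d/8 + 1.
Order-3 pole: residue = g''(a)/2; g''(-3/2) = 0, so the residue is 0.


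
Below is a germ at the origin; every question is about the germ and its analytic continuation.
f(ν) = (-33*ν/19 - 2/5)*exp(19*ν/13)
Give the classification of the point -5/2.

There is no denominator, hence no pole anywhere.
The factor exp(19*ν/13) is entire.
So the germ continues analytically to -5/2.

The point is a regular point.


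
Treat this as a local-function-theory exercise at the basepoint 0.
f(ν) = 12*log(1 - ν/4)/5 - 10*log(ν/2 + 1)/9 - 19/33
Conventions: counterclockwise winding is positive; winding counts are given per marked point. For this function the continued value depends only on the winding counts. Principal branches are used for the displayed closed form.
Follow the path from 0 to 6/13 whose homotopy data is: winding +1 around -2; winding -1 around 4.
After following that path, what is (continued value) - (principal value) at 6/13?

The rational part is single-valued and drops out of the difference; each branch term changes only by its own monodromy.
(-10/9)*log(1 - ν/(-2)): each positive loop around -2 adds 2*pi*i to the log, so winding +1 contributes (-10/9)*(1)*2*pi*i = -(20/9)*pi*i.
(12/5)*log(1 - ν/(4)): each positive loop around 4 adds 2*pi*i to the log, so winding -1 contributes (12/5)*(-1)*2*pi*i = -(24/5)*pi*i.
Summing the contributions at ν = 6/13 gives -(316/45)*pi*i.

Continued minus principal equals -(316/45)*pi*i.


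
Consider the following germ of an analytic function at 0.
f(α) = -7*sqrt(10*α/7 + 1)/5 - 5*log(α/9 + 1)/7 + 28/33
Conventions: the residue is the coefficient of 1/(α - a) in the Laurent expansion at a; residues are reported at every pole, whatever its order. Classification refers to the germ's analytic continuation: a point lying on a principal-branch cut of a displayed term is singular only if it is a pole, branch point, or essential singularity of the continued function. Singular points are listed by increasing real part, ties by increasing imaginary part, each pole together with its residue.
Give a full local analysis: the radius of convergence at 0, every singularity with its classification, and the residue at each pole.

Branch term (-7/5)*sqrt(1 - α/(-7/10)): its argument vanishes at α = -7/10, a square-root branch point, modulus 7/10.
Branch term (-5/7)*log(1 - α/(-9)): its argument vanishes at α = -9, a logarithmic branch point, modulus 9.
The radius of convergence is the smallest modulus among the singular points: 7/10.
List the singular points by increasing real part (a conjugate pair: the negative imaginary part first).

Radius of convergence at 0: 7/10.
At -9: a logarithmic branch point.
At -7/10: an algebraic (square-root) branch point.


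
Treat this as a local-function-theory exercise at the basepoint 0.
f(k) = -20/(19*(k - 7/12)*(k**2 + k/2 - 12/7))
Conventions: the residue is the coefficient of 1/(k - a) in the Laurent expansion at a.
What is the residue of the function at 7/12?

At the order-1 pole 7/12 set g(k) = (k - (7/12))*f(k) = -20/(19*(k**2 + k/2 - 12/7)).
Simple pole: residue = g(a) at a = 7/12, which is 20160/20729.

The residue is 20160/20729.


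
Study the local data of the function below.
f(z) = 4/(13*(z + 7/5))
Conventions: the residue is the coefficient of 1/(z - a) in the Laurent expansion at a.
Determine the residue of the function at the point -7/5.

At the order-1 pole -7/5 set g(z) = (z - (-7/5))*f(z) = 4/13.
Simple pole: residue = g(a) at a = -7/5, which is 4/13.

The residue is 4/13.


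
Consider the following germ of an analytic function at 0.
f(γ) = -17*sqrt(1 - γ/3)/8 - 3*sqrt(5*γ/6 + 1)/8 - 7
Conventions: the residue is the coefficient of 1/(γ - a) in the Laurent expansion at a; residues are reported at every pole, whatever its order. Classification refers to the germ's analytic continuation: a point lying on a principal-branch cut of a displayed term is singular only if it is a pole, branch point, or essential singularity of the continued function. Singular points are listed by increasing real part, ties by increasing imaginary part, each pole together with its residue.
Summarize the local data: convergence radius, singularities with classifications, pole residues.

Branch term (-17/8)*sqrt(1 - γ/(3)): its argument vanishes at γ = 3, a square-root branch point, modulus 3.
Branch term (-3/8)*sqrt(1 - γ/(-6/5)): its argument vanishes at γ = -6/5, a square-root branch point, modulus 6/5.
The radius of convergence is the smallest modulus among the singular points: 6/5.
List the singular points by increasing real part (a conjugate pair: the negative imaginary part first).

Radius of convergence at 0: 6/5.
At -6/5: an algebraic (square-root) branch point.
At 3: an algebraic (square-root) branch point.


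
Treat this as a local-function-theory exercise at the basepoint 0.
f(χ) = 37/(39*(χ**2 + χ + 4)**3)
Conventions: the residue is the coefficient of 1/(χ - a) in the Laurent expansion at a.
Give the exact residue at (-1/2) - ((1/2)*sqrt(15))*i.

The factor χ**2 + χ + 4 splits as (χ - a)(χ - a') with a = (-1/2) - ((1/2)*sqrt(15))*i, a' = (-1/2) + ((1/2)*sqrt(15))*i. At the order-3 pole a set g(χ) = (χ - a)^3*f(χ) = [37/39] / (χ - a')^3.
Order-3 pole: residue = g''(a)/2; g''((-1/2) - ((1/2)*sqrt(15))*i) = ((148/43875)*sqrt(15))*i, so the residue is ((74/43875)*sqrt(15))*i.

The residue is ((74/43875)*sqrt(15))*i.


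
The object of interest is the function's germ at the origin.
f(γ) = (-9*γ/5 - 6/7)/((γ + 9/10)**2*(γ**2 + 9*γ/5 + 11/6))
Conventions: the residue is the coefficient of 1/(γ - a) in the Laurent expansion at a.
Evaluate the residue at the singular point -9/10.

The residue is -540/307.

At the order-2 pole -9/10 set g(γ) = (γ - (-9/10))^2*f(γ) = (-9*γ/5 - 6/7)/(γ**2 + 9*γ/5 + 11/6).
Order-2 pole: residue = g'(a); g'(-9/10) = -540/307, so the residue is -540/307.


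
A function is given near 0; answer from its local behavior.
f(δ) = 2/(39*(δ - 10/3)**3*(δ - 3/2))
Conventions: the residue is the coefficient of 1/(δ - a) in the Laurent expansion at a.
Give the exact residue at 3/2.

At the order-1 pole 3/2 set g(δ) = (δ - (3/2))*f(δ) = 2/(39*(δ - 10/3)**3).
Simple pole: residue = g(a) at a = 3/2, which is -144/17303.

The residue is -144/17303.


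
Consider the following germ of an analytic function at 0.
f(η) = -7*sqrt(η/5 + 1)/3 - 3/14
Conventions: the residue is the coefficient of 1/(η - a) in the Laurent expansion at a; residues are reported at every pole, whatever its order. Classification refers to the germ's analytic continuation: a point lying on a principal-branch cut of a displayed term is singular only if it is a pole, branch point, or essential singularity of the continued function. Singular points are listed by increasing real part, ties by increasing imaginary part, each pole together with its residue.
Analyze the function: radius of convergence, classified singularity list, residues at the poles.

Branch term (-7/3)*sqrt(1 - η/(-5)): its argument vanishes at η = -5, a square-root branch point, modulus 5.
The radius of convergence is the smallest modulus among the singular points: 5.

Radius of convergence at 0: 5.
At -5: an algebraic (square-root) branch point.


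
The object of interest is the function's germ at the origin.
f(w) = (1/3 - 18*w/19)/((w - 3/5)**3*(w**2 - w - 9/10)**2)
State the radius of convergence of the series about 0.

The radius of convergence is -1/2 + (1/10)*sqrt(115).

Denominator factor (w - 3/5)^3: pole of order 3 at 3/5, modulus 3/5.
Denominator factor (w**2 - w - 9/10)^2: discriminant 23/5, real irrational roots 1/2 + (1/10)*sqrt(115) and 1/2 - (1/10)*sqrt(115); poles of order 2, moduli 1/2 + (1/10)*sqrt(115) and -1/2 + (1/10)*sqrt(115).
The radius of convergence is the smallest modulus among the singular points: -1/2 + (1/10)*sqrt(115).


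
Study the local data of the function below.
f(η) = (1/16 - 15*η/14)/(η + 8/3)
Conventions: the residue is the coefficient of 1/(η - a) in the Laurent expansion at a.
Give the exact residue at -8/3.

The residue is 327/112.

At the order-1 pole -8/3 set g(η) = (η - (-8/3))*f(η) = 1/16 - 15*η/14.
Simple pole: residue = g(a) at a = -8/3, which is 327/112.


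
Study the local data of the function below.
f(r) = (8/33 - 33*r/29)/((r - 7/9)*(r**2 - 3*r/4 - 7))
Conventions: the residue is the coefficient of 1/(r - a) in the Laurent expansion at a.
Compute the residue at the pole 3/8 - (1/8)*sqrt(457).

The factor r**2 - 3*r/4 - 7 splits as (r - a)(r - a') with a = 3/8 - (1/8)*sqrt(457), a' = 3/8 + (1/8)*sqrt(457). At the order-1 pole a set g(r) = (r - a)*f(r) = [(8/33 - 33*r/29)/(r - 7/9)] / (r - a').
Simple pole: residue = g(a) at a = 3/8 - (1/8)*sqrt(457), which is -33210/721259 + (3389982/329615363)*sqrt(457).

The residue is -33210/721259 + (3389982/329615363)*sqrt(457).


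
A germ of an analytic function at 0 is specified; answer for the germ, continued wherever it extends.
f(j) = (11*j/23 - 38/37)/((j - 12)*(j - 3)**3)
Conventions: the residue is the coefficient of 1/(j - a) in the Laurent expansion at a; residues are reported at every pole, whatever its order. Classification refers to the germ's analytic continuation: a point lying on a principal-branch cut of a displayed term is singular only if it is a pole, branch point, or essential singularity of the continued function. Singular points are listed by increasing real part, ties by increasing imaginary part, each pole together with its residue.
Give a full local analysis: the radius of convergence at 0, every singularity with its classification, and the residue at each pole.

Denominator factor (j - 12): pole of order 1 at 12, modulus 12.
Denominator factor (j - 3)^3: pole of order 3 at 3, modulus 3.
The radius of convergence is the smallest modulus among the singular points: 3.
At the order-3 pole 3 set g(j) = (j - (3))^3*f(j) = (11*j/23 - 38/37)/(j - 12).
Order-3 pole: residue = g''(a)/2; g''(3) = -8020/620379, so the residue is -4010/620379.
At the order-1 pole 12 set g(j) = (j - (12))*f(j) = (11*j/23 - 38/37)/(j - 3)**3.
Simple pole: residue = g(a) at a = 12, which is 4010/620379.
List the singular points by increasing real part (a conjugate pair: the negative imaginary part first).

Radius of convergence at 0: 3.
At 3: a pole of order 3; residue -4010/620379.
At 12: a pole of order 1; residue 4010/620379.


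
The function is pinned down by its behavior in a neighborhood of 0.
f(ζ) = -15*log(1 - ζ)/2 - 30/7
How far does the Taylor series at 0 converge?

Branch term (-15/2)*log(1 - ζ/(1)): its argument vanishes at ζ = 1, a logarithmic branch point, modulus 1.
The radius of convergence is the smallest modulus among the singular points: 1.

The radius of convergence is 1.


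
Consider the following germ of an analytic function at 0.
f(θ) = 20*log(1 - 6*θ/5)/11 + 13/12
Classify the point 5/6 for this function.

The point is a logarithmic branch point.

The term (20/11)*log(1 - θ/(5/6)) has argument 1 - 5/6/(5/6) = 0 at 5/6: a logarithmic (infinitely-sheeted) branch point; the remaining terms are analytic or single-valued there.


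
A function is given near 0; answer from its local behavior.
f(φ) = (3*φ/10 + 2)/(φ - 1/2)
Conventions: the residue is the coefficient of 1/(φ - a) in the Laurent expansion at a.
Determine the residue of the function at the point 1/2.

The residue is 43/20.

At the order-1 pole 1/2 set g(φ) = (φ - (1/2))*f(φ) = 3*φ/10 + 2.
Simple pole: residue = g(a) at a = 1/2, which is 43/20.


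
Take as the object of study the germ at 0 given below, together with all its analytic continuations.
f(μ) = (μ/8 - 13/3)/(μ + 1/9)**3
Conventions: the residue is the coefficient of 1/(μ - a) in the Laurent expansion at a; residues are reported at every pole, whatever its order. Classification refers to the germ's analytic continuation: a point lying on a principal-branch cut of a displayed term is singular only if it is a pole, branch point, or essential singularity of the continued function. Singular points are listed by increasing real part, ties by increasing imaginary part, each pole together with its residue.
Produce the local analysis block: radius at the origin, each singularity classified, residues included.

Radius of convergence at 0: 1/9.
At -1/9: a pole of order 3; residue 0.

Denominator factor (μ + 1/9)^3: pole of order 3 at -1/9, modulus 1/9.
The radius of convergence is the smallest modulus among the singular points: 1/9.
At the order-3 pole -1/9 set g(μ) = (μ - (-1/9))^3*f(μ) = μ/8 - 13/3.
Order-3 pole: residue = g''(a)/2; g''(-1/9) = 0, so the residue is 0.


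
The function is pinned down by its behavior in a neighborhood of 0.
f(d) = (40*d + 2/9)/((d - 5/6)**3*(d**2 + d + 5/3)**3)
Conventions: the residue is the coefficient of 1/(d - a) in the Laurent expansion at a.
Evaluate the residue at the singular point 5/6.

At the order-3 pole 5/6 set g(d) = (d - (5/6))^3*f(d) = (40*d + 2/9)/(d**2 + d + 5/3)**3.
Order-3 pole: residue = g''(a)/2; g''(5/6) = 10630849536/20113571875, so the residue is 5315424768/20113571875.

The residue is 5315424768/20113571875.


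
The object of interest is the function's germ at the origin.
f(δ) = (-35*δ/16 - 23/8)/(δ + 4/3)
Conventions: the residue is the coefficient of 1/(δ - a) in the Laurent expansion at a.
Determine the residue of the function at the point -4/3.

At the order-1 pole -4/3 set g(δ) = (δ - (-4/3))*f(δ) = -35*δ/16 - 23/8.
Simple pole: residue = g(a) at a = -4/3, which is 1/24.

The residue is 1/24.
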